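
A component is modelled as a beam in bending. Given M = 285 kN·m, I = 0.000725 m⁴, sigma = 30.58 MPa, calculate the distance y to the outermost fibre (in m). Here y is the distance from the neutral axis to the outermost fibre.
Model: a beam in bending, so sigma = (M·y) / I.
Solve for y: y = (sigma·I) / M.
Convert to SI units:
  M = 285 kN·m = 285000 N·m
  sigma = 30.58 MPa = 3.058 × 10⁷ Pa
Substitute:
  y = ((3.058 × 10⁷) × 0.000725) / 285000
  y = 0.07779 m
Final answer: y = 0.07779 m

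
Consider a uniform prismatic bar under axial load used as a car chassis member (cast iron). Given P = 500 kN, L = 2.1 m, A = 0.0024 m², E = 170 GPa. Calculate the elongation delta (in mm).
Model: a uniform prismatic bar under axial load, so delta = (P·L) / (A·E).
Convert to SI units:
  P = 500 kN = 500000 N
  E = 170 GPa = 1.7 × 10¹¹ Pa
Substitute:
  delta = (500000 × 2.1) / (0.0024 × (1.7 × 10¹¹))
  delta = 0.002574 m
Convert: delta = 0.002574 m = 2.574 mm
Final answer: delta = 2.574 mm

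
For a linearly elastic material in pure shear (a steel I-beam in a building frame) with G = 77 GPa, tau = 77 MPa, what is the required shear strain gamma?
Model: a linearly elastic material in pure shear, so tau = G·gamma.
Solve for gamma: gamma = tau / G.
Convert to SI units:
  G = 77 GPa = 7.7 × 10¹⁰ Pa
  tau = 77 MPa = 7.7 × 10⁷ Pa
Substitute:
  gamma = (7.7 × 10⁷) / (7.7 × 10¹⁰)
  gamma = 0.001
Final answer: gamma = 0.001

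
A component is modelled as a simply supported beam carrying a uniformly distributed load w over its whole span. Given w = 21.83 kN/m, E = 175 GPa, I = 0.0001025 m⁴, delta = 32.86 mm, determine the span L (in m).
Model: a simply supported beam carrying a uniformly distributed load w over its whole span, so delta = (5·w·L^4) / (384·E·I).
Solve for L: L = ((384·delta·E·I) / (5·w))^(1/4).
Convert to SI units:
  w = 21.83 kN/m = 21830 N/m
  E = 175 GPa = 1.75 × 10¹¹ Pa
  delta = 32.86 mm = 0.03286 m
Substitute:
  L = ((384 × 0.03286 × (1.75 × 10¹¹) × 0.0001025) / (5 × 21830))^(1/4)
  L = 6.748 m
Final answer: L = 6.748 m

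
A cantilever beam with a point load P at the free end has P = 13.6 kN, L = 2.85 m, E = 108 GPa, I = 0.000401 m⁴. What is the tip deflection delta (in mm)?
Model: a cantilever beam with a point load P at the free end, so delta = (P·L^3) / (3·E·I).
Convert to SI units:
  P = 13.6 kN = 13600 N
  E = 108 GPa = 1.08 × 10¹¹ Pa
Substitute:
  delta = (13600 × 2.85^3) / (3 × (1.08 × 10¹¹) × 0.000401)
  delta = 0.002423 m
Convert: delta = 0.002423 m = 2.423 mm
Final answer: delta = 2.423 mm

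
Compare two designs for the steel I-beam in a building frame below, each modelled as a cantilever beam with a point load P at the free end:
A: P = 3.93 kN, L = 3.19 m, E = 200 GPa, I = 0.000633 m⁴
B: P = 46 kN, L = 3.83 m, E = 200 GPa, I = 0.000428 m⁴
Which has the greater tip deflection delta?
Model: a cantilever beam with a point load P at the free end, so delta = (P·L^3) / (3·E·I) (SI units).
  A: delta = (3930 × 3.19^3) / (3 × (2 × 10¹¹) × 0.000633) = 0.0003359 m = 0.3359 mm
  B: delta = (46000 × 3.83^3) / (3 × (2 × 10¹¹) × 0.000428) = 0.01006 m = 10.06 mm
10.06 mm > 0.3359 mm, so B is larger.
Final answer: B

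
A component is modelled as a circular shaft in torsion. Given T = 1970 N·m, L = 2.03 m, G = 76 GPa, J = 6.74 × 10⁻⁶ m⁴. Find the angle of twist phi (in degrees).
Model: a circular shaft in torsion, so phi = (T·L) / (G·J).
Convert to SI units:
  G = 76 GPa = 7.6 × 10¹⁰ Pa
Substitute:
  phi = (1970 × 2.03) / ((7.6 × 10¹⁰) × (6.74 × 10⁻⁶))
  phi = 0.007807 rad
Convert to degrees: phi = 0.007807 × 180/π = 0.4473°
Final answer: phi = 0.4473°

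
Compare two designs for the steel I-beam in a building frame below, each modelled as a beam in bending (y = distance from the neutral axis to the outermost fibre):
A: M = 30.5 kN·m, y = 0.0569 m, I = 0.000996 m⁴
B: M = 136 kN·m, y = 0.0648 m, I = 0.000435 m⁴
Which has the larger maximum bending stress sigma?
Model: a beam in bending (y = distance from the neutral axis to the outermost fibre), so sigma = (M·y) / I (SI units).
  A: sigma = (30500 × 0.0569) / 0.000996 = 1.742 × 10⁶ Pa = 1.742 MPa
  B: sigma = (136000 × 0.0648) / 0.000435 = 2.026 × 10⁷ Pa = 20.26 MPa
20.26 MPa > 1.742 MPa, so B is larger.
Final answer: B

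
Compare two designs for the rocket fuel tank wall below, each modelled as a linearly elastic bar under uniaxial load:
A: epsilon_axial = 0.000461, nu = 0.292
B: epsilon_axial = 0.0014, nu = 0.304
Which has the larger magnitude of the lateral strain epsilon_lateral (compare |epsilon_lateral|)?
Model: a linearly elastic bar under uniaxial load, so epsilon_lateral = -nu·epsilon_axial (SI units).
  A: epsilon_lateral = -(0.292 × 0.000461) = -0.0001346
  B: epsilon_lateral = -(0.304 × 0.0014) = -0.0004256
|epsilon_lateral|: A = 0.0001346, B = 0.0004256, so B is larger in magnitude.
Final answer: B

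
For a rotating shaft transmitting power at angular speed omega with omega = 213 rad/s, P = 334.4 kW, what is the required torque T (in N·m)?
Model: a rotating shaft transmitting power at angular speed omega, so P = T·omega.
Solve for T: T = P / omega.
Convert to SI units:
  P = 334.4 kW = 334400 W
Substitute:
  T = 334400 / 213
  T = 1570 N·m
Final answer: T = 1570 N·m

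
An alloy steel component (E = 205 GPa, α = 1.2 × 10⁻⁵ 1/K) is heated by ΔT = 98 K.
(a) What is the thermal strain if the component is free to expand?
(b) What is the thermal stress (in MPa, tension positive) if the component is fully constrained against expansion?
(a) Free thermal strain ε_th = α·ΔT = (1.2 × 10⁻⁵) × 98 = 0.001176
(b) Fully constrained, the expansion is suppressed, so σ = -E·α·ΔT. Convert E = 205 GPa = 2.05 × 10¹¹ Pa.
  σ = -(2.05 × 10¹¹) × (1.2 × 10⁻⁵) × 98 = -2.411 × 10⁸ Pa = -241.1 MPa (compressive)
Final answer: (a) ε_th = 0.001176, (b) σ = -241.1 MPa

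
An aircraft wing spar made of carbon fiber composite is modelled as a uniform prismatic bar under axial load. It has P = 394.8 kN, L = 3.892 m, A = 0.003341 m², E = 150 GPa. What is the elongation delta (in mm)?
Model: a uniform prismatic bar under axial load, so delta = (P·L) / (A·E).
Convert to SI units:
  P = 394.8 kN = 394800 N
  E = 150 GPa = 1.5 × 10¹¹ Pa
Substitute:
  delta = (394800 × 3.892) / (0.003341 × (1.5 × 10¹¹))
  delta = 0.003066 m
Convert: delta = 0.003066 m = 3.066 mm
Final answer: delta = 3.066 mm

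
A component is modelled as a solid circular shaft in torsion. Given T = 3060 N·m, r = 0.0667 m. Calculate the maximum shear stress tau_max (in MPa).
Model: a solid circular shaft in torsion, so tau_max = (2·T) / (π·r^3).
Substitute:
  tau_max = (2 × 3060) / (π × 0.0667^3)
  tau_max = 6.565 × 10⁶ Pa
Convert: tau_max = 6.565 × 10⁶ Pa = 6.565 MPa
Final answer: tau_max = 6.565 MPa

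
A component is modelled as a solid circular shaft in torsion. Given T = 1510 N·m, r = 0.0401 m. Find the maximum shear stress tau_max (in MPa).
Model: a solid circular shaft in torsion, so tau_max = (2·T) / (π·r^3).
Substitute:
  tau_max = (2 × 1510) / (π × 0.0401^3)
  tau_max = 1.491 × 10⁷ Pa
Convert: tau_max = 1.491 × 10⁷ Pa = 14.91 MPa
Final answer: tau_max = 14.91 MPa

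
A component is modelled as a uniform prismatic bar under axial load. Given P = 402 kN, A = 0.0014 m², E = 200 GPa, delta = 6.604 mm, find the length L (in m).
Model: a uniform prismatic bar under axial load, so delta = (P·L) / (A·E).
Solve for L: L = (delta·A·E) / P.
Convert to SI units:
  P = 402 kN = 402000 N
  E = 200 GPa = 2 × 10¹¹ Pa
  delta = 6.604 mm = 0.006604 m
Substitute:
  L = (0.006604 × 0.0014 × (2 × 10¹¹)) / 402000
  L = 4.6 m
Final answer: L = 4.6 m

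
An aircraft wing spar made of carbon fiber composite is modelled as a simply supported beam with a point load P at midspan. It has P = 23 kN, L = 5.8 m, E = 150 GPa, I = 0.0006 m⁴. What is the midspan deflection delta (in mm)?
Model: a simply supported beam with a point load P at midspan, so delta = (P·L^3) / (48·E·I).
Convert to SI units:
  P = 23 kN = 23000 N
  E = 150 GPa = 1.5 × 10¹¹ Pa
Substitute:
  delta = (23000 × 5.8^3) / (48 × (1.5 × 10¹¹) × 0.0006)
  delta = 0.001039 m
Convert: delta = 0.001039 m = 1.039 mm
Final answer: delta = 1.039 mm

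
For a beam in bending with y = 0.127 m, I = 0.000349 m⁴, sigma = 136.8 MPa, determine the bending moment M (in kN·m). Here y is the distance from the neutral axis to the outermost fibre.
Model: a beam in bending, so sigma = (M·y) / I.
Solve for M: M = (sigma·I) / y.
Convert to SI units:
  sigma = 136.8 MPa = 1.368 × 10⁸ Pa
Substitute:
  M = ((1.368 × 10⁸) × 0.000349) / 0.127
  M = 375900 N·m
Convert: M = 375900 N·m = 375.9 kN·m
Final answer: M = 375.9 kN·m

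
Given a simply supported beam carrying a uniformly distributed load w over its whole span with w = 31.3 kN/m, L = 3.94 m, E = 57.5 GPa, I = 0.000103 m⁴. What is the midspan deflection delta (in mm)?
Model: a simply supported beam carrying a uniformly distributed load w over its whole span, so delta = (5·w·L^4) / (384·E·I).
Convert to SI units:
  w = 31.3 kN/m = 31300 N/m
  E = 57.5 GPa = 5.75 × 10¹⁰ Pa
Substitute:
  delta = (5 × 31300 × 3.94^4) / (384 × (5.75 × 10¹⁰) × 0.000103)
  delta = 0.01658 m
Convert: delta = 0.01658 m = 16.58 mm
Final answer: delta = 16.58 mm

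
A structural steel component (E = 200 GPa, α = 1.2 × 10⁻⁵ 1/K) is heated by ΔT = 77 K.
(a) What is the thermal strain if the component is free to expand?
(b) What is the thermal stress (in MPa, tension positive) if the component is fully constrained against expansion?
(a) Free thermal strain ε_th = α·ΔT = (1.2 × 10⁻⁵) × 77 = 0.000924
(b) Fully constrained, the expansion is suppressed, so σ = -E·α·ΔT. Convert E = 200 GPa = 2 × 10¹¹ Pa.
  σ = -(2 × 10¹¹) × (1.2 × 10⁻⁵) × 77 = -1.848 × 10⁸ Pa = -184.8 MPa (compressive)
Final answer: (a) ε_th = 0.000924, (b) σ = -184.8 MPa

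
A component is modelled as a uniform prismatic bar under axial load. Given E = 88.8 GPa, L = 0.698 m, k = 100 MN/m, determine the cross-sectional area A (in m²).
Model: a uniform prismatic bar under axial load, so k = (A·E) / L.
Solve for A: A = (k·L) / E.
Convert to SI units:
  E = 88.8 GPa = 8.88 × 10¹⁰ Pa
  k = 100 MN/m = 1 × 10⁸ N/m
Substitute:
  A = ((1 × 10⁸) × 0.698) / (8.88 × 10¹⁰)
  A = 0.000786 m²
Final answer: A = 0.000786 m²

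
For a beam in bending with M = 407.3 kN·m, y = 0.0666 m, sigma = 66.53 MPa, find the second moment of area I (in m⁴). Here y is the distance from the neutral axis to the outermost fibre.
Model: a beam in bending, so sigma = (M·y) / I.
Solve for I: I = (M·y) / sigma.
Convert to SI units:
  M = 407.3 kN·m = 407300 N·m
  sigma = 66.53 MPa = 6.653 × 10⁷ Pa
Substitute:
  I = (407300 × 0.0666) / (6.653 × 10⁷)
  I = 0.0004077 m⁴
Final answer: I = 0.0004077 m⁴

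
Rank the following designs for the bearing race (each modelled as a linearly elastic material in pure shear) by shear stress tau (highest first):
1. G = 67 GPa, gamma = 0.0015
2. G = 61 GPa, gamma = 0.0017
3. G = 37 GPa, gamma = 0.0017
Model: a linearly elastic material in pure shear, so tau = G·gamma (SI units).
  Case 1: tau = (6.7 × 10¹⁰) × 0.0015 = 1.005 × 10⁸ Pa = 100.5 MPa
  Case 2: tau = (6.1 × 10¹⁰) × 0.0017 = 1.037 × 10⁸ Pa = 103.7 MPa
  Case 3: tau = (3.7 × 10¹⁰) × 0.0017 = 6.29 × 10⁷ Pa = 62.9 MPa
Ordering: 103.7 MPa (case 2) > 100.5 MPa (case 1) > 62.9 MPa (case 3)
Final answer: 2, 1, 3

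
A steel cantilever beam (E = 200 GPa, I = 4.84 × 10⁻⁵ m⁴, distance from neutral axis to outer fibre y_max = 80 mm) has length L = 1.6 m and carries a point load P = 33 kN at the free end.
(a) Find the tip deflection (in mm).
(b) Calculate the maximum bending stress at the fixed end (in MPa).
(a) Tip deflection of a cantilever with an end point load: δ = P·L^3 / (3·E·I). Convert P = 33 kN = 33000 N, E = 200 GPa = 2 × 10¹¹ Pa.
  δ = (33000 × 1.6^3) / (3 × (2 × 10¹¹) × (4.84 × 10⁻⁵)) = 0.004655 m = 4.655 mm
(b) Maximum bending moment at the fixed end: M = P·L = 33000 × 1.6 = 52800 N·m. Convert y_max = 80 mm = 0.08 m.
  σ = M·y_max / I = (52800 × 0.08) / (4.84 × 10⁻⁵) = 8.727 × 10⁷ Pa = 87.27 MPa
Final answer: (a) δ = 4.655 mm, (b) σ = 87.27 MPa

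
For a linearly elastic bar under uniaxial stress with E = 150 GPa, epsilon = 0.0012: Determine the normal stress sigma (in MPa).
Model: a linearly elastic bar under uniaxial stress, so sigma = E·epsilon.
Convert to SI units:
  E = 150 GPa = 1.5 × 10¹¹ Pa
Substitute:
  sigma = (1.5 × 10¹¹) × 0.0012
  sigma = 1.8 × 10⁸ Pa
Convert: sigma = 1.8 × 10⁸ Pa = 180 MPa
Final answer: sigma = 180 MPa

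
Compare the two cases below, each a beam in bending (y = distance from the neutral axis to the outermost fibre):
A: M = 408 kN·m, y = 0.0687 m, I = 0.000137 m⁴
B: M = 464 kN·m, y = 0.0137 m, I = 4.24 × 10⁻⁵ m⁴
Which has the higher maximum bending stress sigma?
Model: a beam in bending (y = distance from the neutral axis to the outermost fibre), so sigma = (M·y) / I (SI units).
  A: sigma = (408000 × 0.0687) / 0.000137 = 2.046 × 10⁸ Pa = 204.6 MPa
  B: sigma = (464000 × 0.0137) / (4.24 × 10⁻⁵) = 1.499 × 10⁸ Pa = 149.9 MPa
204.6 MPa > 149.9 MPa, so A is larger.
Final answer: A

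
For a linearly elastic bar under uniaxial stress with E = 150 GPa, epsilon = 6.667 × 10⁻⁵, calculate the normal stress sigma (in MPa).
Model: a linearly elastic bar under uniaxial stress, so epsilon = sigma / E.
Solve for sigma: sigma = epsilon·E.
Convert to SI units:
  E = 150 GPa = 1.5 × 10¹¹ Pa
Substitute:
  sigma = (6.667 × 10⁻⁵) × (1.5 × 10¹¹)
  sigma = 1 × 10⁷ Pa
Convert: sigma = 1 × 10⁷ Pa = 10 MPa
Final answer: sigma = 10 MPa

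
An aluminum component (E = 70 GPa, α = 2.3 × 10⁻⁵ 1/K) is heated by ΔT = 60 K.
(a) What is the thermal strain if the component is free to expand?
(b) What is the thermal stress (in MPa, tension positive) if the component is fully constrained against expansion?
(a) Free thermal strain ε_th = α·ΔT = (2.3 × 10⁻⁵) × 60 = 0.00138
(b) Fully constrained, the expansion is suppressed, so σ = -E·α·ΔT. Convert E = 70 GPa = 7 × 10¹⁰ Pa.
  σ = -(7 × 10¹⁰) × (2.3 × 10⁻⁵) × 60 = -9.66 × 10⁷ Pa = -96.6 MPa (compressive)
Final answer: (a) ε_th = 0.00138, (b) σ = -96.6 MPa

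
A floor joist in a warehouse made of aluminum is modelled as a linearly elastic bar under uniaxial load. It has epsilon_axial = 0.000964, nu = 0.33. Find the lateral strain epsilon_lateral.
Model: a linearly elastic bar under uniaxial load, so epsilon_lateral = -nu·epsilon_axial.
Substitute:
  epsilon_lateral = -(0.33 × 0.000964)
  epsilon_lateral = -0.0003181
Final answer: epsilon_lateral = -0.0003181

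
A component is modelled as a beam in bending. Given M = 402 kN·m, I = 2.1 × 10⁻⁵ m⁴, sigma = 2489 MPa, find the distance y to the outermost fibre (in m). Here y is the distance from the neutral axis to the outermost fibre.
Model: a beam in bending, so sigma = (M·y) / I.
Solve for y: y = (sigma·I) / M.
Convert to SI units:
  M = 402 kN·m = 402000 N·m
  sigma = 2489 MPa = 2.489 × 10⁹ Pa
Substitute:
  y = ((2.489 × 10⁹) × (2.1 × 10⁻⁵)) / 402000
  y = 0.13 m
Final answer: y = 0.13 m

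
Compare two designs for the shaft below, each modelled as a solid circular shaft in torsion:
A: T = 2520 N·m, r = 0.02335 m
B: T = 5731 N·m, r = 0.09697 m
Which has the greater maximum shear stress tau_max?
Model: a solid circular shaft in torsion, so tau_max = (2·T) / (π·r^3) (SI units).
  A: tau_max = (2 × 2520) / (π × 0.02335^3) = 1.26 × 10⁸ Pa = 126 MPa
  B: tau_max = (2 × 5731) / (π × 0.09697^3) = 4.001 × 10⁶ Pa = 4.001 MPa
126 MPa > 4.001 MPa, so A is larger.
Final answer: A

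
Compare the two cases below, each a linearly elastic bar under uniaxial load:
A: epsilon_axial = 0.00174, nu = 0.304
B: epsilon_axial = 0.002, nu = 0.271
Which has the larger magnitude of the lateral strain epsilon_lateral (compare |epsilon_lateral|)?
Model: a linearly elastic bar under uniaxial load, so epsilon_lateral = -nu·epsilon_axial (SI units).
  A: epsilon_lateral = -(0.304 × 0.00174) = -0.000529
  B: epsilon_lateral = -(0.271 × 0.002) = -0.000542
|epsilon_lateral|: A = 0.000529, B = 0.000542, so B is larger in magnitude.
Final answer: B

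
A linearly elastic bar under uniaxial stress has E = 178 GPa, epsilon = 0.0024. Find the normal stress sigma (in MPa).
Model: a linearly elastic bar under uniaxial stress, so sigma = E·epsilon.
Convert to SI units:
  E = 178 GPa = 1.78 × 10¹¹ Pa
Substitute:
  sigma = (1.78 × 10¹¹) × 0.0024
  sigma = 4.272 × 10⁸ Pa
Convert: sigma = 4.272 × 10⁸ Pa = 427.2 MPa
Final answer: sigma = 427.2 MPa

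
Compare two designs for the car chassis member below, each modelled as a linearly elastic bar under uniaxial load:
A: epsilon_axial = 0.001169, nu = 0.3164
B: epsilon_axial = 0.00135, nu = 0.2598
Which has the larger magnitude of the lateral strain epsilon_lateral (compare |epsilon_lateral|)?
Model: a linearly elastic bar under uniaxial load, so epsilon_lateral = -nu·epsilon_axial (SI units).
  A: epsilon_lateral = -(0.3164 × 0.001169) = -0.0003699
  B: epsilon_lateral = -(0.2598 × 0.00135) = -0.0003507
|epsilon_lateral|: A = 0.0003699, B = 0.0003507, so A is larger in magnitude.
Final answer: A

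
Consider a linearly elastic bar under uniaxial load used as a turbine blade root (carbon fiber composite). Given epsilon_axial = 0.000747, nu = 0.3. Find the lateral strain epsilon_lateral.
Model: a linearly elastic bar under uniaxial load, so epsilon_lateral = -nu·epsilon_axial.
Substitute:
  epsilon_lateral = -(0.3 × 0.000747)
  epsilon_lateral = -0.0002241
Final answer: epsilon_lateral = -0.0002241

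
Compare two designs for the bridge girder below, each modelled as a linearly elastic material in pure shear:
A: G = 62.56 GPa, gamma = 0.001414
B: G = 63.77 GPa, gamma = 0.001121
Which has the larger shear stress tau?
Model: a linearly elastic material in pure shear, so tau = G·gamma (SI units).
  A: tau = (6.256 × 10¹⁰) × 0.001414 = 8.846 × 10⁷ Pa = 88.46 MPa
  B: tau = (6.377 × 10¹⁰) × 0.001121 = 7.149 × 10⁷ Pa = 71.49 MPa
88.46 MPa > 71.49 MPa, so A is larger.
Final answer: A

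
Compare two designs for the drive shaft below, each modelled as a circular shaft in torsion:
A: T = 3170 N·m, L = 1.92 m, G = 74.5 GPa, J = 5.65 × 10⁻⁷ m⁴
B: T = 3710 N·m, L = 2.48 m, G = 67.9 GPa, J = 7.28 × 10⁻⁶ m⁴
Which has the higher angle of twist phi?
Model: a circular shaft in torsion, so phi = (T·L) / (G·J) (SI units).
  A: phi = (3170 × 1.92) / ((7.45 × 10¹⁰) × (5.65 × 10⁻⁷)) = 0.1446 rad = 8.285°
  B: phi = (3710 × 2.48) / ((6.79 × 10¹⁰) × (7.28 × 10⁻⁶)) = 0.01861 rad = 1.066°
8.285° > 1.066°, so A is larger.
Final answer: A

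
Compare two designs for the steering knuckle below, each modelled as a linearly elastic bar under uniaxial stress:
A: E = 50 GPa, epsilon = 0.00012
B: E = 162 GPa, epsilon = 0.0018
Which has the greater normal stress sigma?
Model: a linearly elastic bar under uniaxial stress, so sigma = E·epsilon (SI units).
  A: sigma = (5 × 10¹⁰) × 0.00012 = 6 × 10⁶ Pa = 6 MPa
  B: sigma = (1.62 × 10¹¹) × 0.0018 = 2.916 × 10⁸ Pa = 291.6 MPa
291.6 MPa > 6 MPa, so B is larger.
Final answer: B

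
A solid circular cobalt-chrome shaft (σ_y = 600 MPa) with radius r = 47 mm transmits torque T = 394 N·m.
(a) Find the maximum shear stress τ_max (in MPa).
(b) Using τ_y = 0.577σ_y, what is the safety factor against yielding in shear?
(a) For a solid circular shaft, τ_max = T·r/J with J = π·r^4/2, i.e. τ_max = 2·T / (π·r^3). Convert r = 47 mm = 0.047 m.
  τ_max = (2 × 394) / (π × 0.047^3) = 2.416 × 10⁶ Pa = 2.416 MPa
(b) τ_y = 0.577 × 600 = 346.2 MPa
  SF = τ_y/τ_max = 346.2 / 2.416 = 143.3
Final answer: (a) τ_max = 2.416 MPa, (b) SF = 143.3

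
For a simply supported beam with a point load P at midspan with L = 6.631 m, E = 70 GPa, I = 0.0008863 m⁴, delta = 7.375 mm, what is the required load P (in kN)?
Model: a simply supported beam with a point load P at midspan, so delta = (P·L^3) / (48·E·I).
Solve for P: P = (48·delta·E·I) / L^3.
Convert to SI units:
  E = 70 GPa = 7 × 10¹⁰ Pa
  delta = 7.375 mm = 0.007375 m
Substitute:
  P = (48 × 0.007375 × (7 × 10¹⁰) × 0.0008863) / 6.631^3
  P = 75330 N
Convert: P = 75330 N = 75.33 kN
Final answer: P = 75.33 kN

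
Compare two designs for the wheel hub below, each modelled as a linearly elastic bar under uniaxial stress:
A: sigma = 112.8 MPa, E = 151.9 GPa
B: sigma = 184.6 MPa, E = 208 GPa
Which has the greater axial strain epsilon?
Model: a linearly elastic bar under uniaxial stress, so epsilon = sigma / E (SI units).
  A: epsilon = (1.128 × 10⁸) / (1.519 × 10¹¹) = 0.0007426
  B: epsilon = (1.846 × 10⁸) / (2.08 × 10¹¹) = 0.0008875
0.0008875 > 0.0007426, so B is larger.
Final answer: B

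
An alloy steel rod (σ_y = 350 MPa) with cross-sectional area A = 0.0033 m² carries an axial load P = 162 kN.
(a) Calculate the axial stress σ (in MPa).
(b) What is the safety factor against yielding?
(a) Axial stress σ = P/A. Convert P = 162 kN = 162000 N.
  σ = 162000 / 0.0033 = 4.909 × 10⁷ Pa = 49.09 MPa
(b) Safety factor SF = σ_y/σ = 350 / 49.09 = 7.13
Final answer: (a) σ = 49.09 MPa, (b) SF = 7.13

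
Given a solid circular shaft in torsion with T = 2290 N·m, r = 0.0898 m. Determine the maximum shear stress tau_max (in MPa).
Model: a solid circular shaft in torsion, so tau_max = (2·T) / (π·r^3).
Substitute:
  tau_max = (2 × 2290) / (π × 0.0898^3)
  tau_max = 2.013 × 10⁶ Pa
Convert: tau_max = 2.013 × 10⁶ Pa = 2.013 MPa
Final answer: tau_max = 2.013 MPa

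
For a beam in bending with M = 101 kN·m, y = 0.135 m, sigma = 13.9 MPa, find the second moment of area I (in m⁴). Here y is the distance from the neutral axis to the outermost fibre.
Model: a beam in bending, so sigma = (M·y) / I.
Solve for I: I = (M·y) / sigma.
Convert to SI units:
  M = 101 kN·m = 101000 N·m
  sigma = 13.9 MPa = 1.39 × 10⁷ Pa
Substitute:
  I = (101000 × 0.135) / (1.39 × 10⁷)
  I = 0.0009809 m⁴
Final answer: I = 0.0009809 m⁴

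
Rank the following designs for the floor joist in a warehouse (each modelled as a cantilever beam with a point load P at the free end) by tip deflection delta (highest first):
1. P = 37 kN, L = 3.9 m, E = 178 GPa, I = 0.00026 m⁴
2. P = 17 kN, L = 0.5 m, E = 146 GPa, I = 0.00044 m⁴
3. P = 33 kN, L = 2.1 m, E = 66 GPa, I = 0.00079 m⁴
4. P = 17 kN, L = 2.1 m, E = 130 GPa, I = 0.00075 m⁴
Model: a cantilever beam with a point load P at the free end, so delta = (P·L^3) / (3·E·I) (SI units).
  Case 1: delta = (37000 × 3.9^3) / (3 × (1.78 × 10¹¹) × 0.00026) = 0.01581 m = 15.81 mm
  Case 2: delta = (17000 × 0.5^3) / (3 × (1.46 × 10¹¹) × 0.00044) = 1.103 × 10⁻⁵ m = 0.01103 mm
  Case 3: delta = (33000 × 2.1^3) / (3 × (6.6 × 10¹⁰) × 0.00079) = 0.001954 m = 1.954 mm
  Case 4: delta = (17000 × 2.1^3) / (3 × (1.3 × 10¹¹) × 0.00075) = 0.0005382 m = 0.5382 mm
Ordering: 15.81 mm (case 1) > 1.954 mm (case 3) > 0.5382 mm (case 4) > 0.01103 mm (case 2)
Final answer: 1, 3, 4, 2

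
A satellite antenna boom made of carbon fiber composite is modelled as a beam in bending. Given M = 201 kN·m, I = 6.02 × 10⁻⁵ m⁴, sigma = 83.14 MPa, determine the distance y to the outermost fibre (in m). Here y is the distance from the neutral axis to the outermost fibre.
Model: a beam in bending, so sigma = (M·y) / I.
Solve for y: y = (sigma·I) / M.
Convert to SI units:
  M = 201 kN·m = 201000 N·m
  sigma = 83.14 MPa = 8.314 × 10⁷ Pa
Substitute:
  y = ((8.314 × 10⁷) × (6.02 × 10⁻⁵)) / 201000
  y = 0.0249 m
Final answer: y = 0.0249 m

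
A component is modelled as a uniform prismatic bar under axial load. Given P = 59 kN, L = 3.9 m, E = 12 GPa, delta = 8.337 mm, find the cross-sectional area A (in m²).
Model: a uniform prismatic bar under axial load, so delta = (P·L) / (A·E).
Solve for A: A = (P·L) / (delta·E).
Convert to SI units:
  P = 59 kN = 59000 N
  E = 12 GPa = 1.2 × 10¹⁰ Pa
  delta = 8.337 mm = 0.008337 m
Substitute:
  A = (59000 × 3.9) / (0.008337 × (1.2 × 10¹⁰))
  A = 0.0023 m²
Final answer: A = 0.0023 m²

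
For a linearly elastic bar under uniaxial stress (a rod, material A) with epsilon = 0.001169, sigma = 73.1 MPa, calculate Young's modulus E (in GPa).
Model: a linearly elastic bar under uniaxial stress, so sigma = E·epsilon.
Solve for E: E = sigma / epsilon.
Convert to SI units:
  sigma = 73.1 MPa = 7.31 × 10⁷ Pa
Substitute:
  E = (7.31 × 10⁷) / 0.001169
  E = 6.253 × 10¹⁰ Pa
Convert: E = 6.253 × 10¹⁰ Pa = 62.53 GPa
Final answer: E = 62.53 GPa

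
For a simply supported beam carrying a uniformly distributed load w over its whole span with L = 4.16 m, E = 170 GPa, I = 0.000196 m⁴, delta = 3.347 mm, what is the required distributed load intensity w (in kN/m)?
Model: a simply supported beam carrying a uniformly distributed load w over its whole span, so delta = (5·w·L^4) / (384·E·I).
Solve for w: w = (384·delta·E·I) / (5·L^4).
Convert to SI units:
  E = 170 GPa = 1.7 × 10¹¹ Pa
  delta = 3.347 mm = 0.003347 m
Substitute:
  w = (384 × 0.003347 × (1.7 × 10¹¹) × 0.000196) / (5 × 4.16^4)
  w = 28600 N/m
Convert: w = 28600 N/m = 28.6 kN/m
Final answer: w = 28.6 kN/m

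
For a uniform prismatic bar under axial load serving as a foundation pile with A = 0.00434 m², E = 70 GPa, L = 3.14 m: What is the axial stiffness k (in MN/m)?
Model: a uniform prismatic bar under axial load, so k = (A·E) / L.
Convert to SI units:
  E = 70 GPa = 7 × 10¹⁰ Pa
Substitute:
  k = (0.00434 × (7 × 10¹⁰)) / 3.14
  k = 9.675 × 10⁷ N/m
Convert: k = 9.675 × 10⁷ N/m = 96.75 MN/m
Final answer: k = 96.75 MN/m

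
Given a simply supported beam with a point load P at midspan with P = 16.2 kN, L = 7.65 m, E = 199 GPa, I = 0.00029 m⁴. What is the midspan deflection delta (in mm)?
Model: a simply supported beam with a point load P at midspan, so delta = (P·L^3) / (48·E·I).
Convert to SI units:
  P = 16.2 kN = 16200 N
  E = 199 GPa = 1.99 × 10¹¹ Pa
Substitute:
  delta = (16200 × 7.65^3) / (48 × (1.99 × 10¹¹) × 0.00029)
  delta = 0.002618 m
Convert: delta = 0.002618 m = 2.618 mm
Final answer: delta = 2.618 mm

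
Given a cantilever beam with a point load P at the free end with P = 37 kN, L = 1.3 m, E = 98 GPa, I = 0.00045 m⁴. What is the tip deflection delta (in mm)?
Model: a cantilever beam with a point load P at the free end, so delta = (P·L^3) / (3·E·I).
Convert to SI units:
  P = 37 kN = 37000 N
  E = 98 GPa = 9.8 × 10¹⁰ Pa
Substitute:
  delta = (37000 × 1.3^3) / (3 × (9.8 × 10¹⁰) × 0.00045)
  delta = 0.0006144 m
Convert: delta = 0.0006144 m = 0.6144 mm
Final answer: delta = 0.6144 mm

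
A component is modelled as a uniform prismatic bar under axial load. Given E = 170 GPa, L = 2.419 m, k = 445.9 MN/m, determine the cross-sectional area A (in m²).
Model: a uniform prismatic bar under axial load, so k = (A·E) / L.
Solve for A: A = (k·L) / E.
Convert to SI units:
  E = 170 GPa = 1.7 × 10¹¹ Pa
  k = 445.9 MN/m = 4.459 × 10⁸ N/m
Substitute:
  A = ((4.459 × 10⁸) × 2.419) / (1.7 × 10¹¹)
  A = 0.006345 m²
Final answer: A = 0.006345 m²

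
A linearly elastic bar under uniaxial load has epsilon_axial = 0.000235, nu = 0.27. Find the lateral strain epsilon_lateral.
Model: a linearly elastic bar under uniaxial load, so epsilon_lateral = -nu·epsilon_axial.
Substitute:
  epsilon_lateral = -(0.27 × 0.000235)
  epsilon_lateral = -6.345 × 10⁻⁵
Final answer: epsilon_lateral = -6.345 × 10⁻⁵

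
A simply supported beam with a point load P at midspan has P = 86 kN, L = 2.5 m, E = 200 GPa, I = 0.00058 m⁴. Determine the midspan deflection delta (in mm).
Model: a simply supported beam with a point load P at midspan, so delta = (P·L^3) / (48·E·I).
Convert to SI units:
  P = 86 kN = 86000 N
  E = 200 GPa = 2 × 10¹¹ Pa
Substitute:
  delta = (86000 × 2.5^3) / (48 × (2 × 10¹¹) × 0.00058)
  delta = 0.0002413 m
Convert: delta = 0.0002413 m = 0.2413 mm
Final answer: delta = 0.2413 mm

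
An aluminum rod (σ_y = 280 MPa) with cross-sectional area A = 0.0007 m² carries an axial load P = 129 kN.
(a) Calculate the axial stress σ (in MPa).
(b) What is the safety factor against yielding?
(a) Axial stress σ = P/A. Convert P = 129 kN = 129000 N.
  σ = 129000 / 0.0007 = 1.843 × 10⁸ Pa = 184.3 MPa
(b) Safety factor SF = σ_y/σ = 280 / 184.3 = 1.519
Final answer: (a) σ = 184.3 MPa, (b) SF = 1.519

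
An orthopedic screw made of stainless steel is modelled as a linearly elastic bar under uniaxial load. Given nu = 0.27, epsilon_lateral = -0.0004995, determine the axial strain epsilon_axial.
Model: a linearly elastic bar under uniaxial load, so epsilon_lateral = -nu·epsilon_axial.
Solve for epsilon_axial: epsilon_axial = -epsilon_lateral / nu.
Substitute:
  epsilon_axial = -(-0.0004995) / 0.27
  epsilon_axial = 0.00185
Final answer: epsilon_axial = 0.00185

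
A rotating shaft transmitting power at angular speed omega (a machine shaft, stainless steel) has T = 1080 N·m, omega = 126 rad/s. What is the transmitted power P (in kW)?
Model: a rotating shaft transmitting power at angular speed omega, so P = T·omega.
Substitute:
  P = 1080 × 126
  P = 136100 W
Convert: P = 136100 W = 136.1 kW
Final answer: P = 136.1 kW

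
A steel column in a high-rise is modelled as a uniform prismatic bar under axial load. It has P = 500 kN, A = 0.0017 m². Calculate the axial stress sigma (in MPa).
Model: a uniform prismatic bar under axial load, so sigma = P / A.
Convert to SI units:
  P = 500 kN = 500000 N
Substitute:
  sigma = 500000 / 0.0017
  sigma = 2.941 × 10⁸ Pa
Convert: sigma = 2.941 × 10⁸ Pa = 294.1 MPa
Final answer: sigma = 294.1 MPa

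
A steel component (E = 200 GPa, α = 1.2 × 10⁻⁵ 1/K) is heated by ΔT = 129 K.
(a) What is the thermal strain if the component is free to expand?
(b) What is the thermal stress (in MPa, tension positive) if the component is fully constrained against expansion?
(a) Free thermal strain ε_th = α·ΔT = (1.2 × 10⁻⁵) × 129 = 0.001548
(b) Fully constrained, the expansion is suppressed, so σ = -E·α·ΔT. Convert E = 200 GPa = 2 × 10¹¹ Pa.
  σ = -(2 × 10¹¹) × (1.2 × 10⁻⁵) × 129 = -3.096 × 10⁸ Pa = -309.6 MPa (compressive)
Final answer: (a) ε_th = 0.001548, (b) σ = -309.6 MPa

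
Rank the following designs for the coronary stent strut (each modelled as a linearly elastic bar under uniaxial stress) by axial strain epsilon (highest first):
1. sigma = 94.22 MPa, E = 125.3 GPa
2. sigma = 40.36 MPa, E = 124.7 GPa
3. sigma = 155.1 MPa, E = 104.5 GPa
Model: a linearly elastic bar under uniaxial stress, so epsilon = sigma / E (SI units).
  Case 1: epsilon = (9.422 × 10⁷) / (1.253 × 10¹¹) = 0.000752
  Case 2: epsilon = (4.036 × 10⁷) / (1.247 × 10¹¹) = 0.0003237
  Case 3: epsilon = (1.551 × 10⁸) / (1.045 × 10¹¹) = 0.001484
Ordering: 0.001484 (case 3) > 0.000752 (case 1) > 0.0003237 (case 2)
Final answer: 3, 1, 2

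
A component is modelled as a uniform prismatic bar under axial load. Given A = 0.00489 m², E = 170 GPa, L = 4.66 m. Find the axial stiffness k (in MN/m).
Model: a uniform prismatic bar under axial load, so k = (A·E) / L.
Convert to SI units:
  E = 170 GPa = 1.7 × 10¹¹ Pa
Substitute:
  k = (0.00489 × (1.7 × 10¹¹)) / 4.66
  k = 1.784 × 10⁸ N/m
Convert: k = 1.784 × 10⁸ N/m = 178.4 MN/m
Final answer: k = 178.4 MN/m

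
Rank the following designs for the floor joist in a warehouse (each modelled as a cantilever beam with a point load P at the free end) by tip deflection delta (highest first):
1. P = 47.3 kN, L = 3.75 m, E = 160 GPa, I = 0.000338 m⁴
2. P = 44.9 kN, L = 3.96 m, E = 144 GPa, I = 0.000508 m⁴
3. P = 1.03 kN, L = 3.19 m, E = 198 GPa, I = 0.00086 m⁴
Model: a cantilever beam with a point load P at the free end, so delta = (P·L^3) / (3·E·I) (SI units).
  Case 1: delta = (47300 × 3.75^3) / (3 × (1.6 × 10¹¹) × 0.000338) = 0.01537 m = 15.37 mm
  Case 2: delta = (44900 × 3.96^3) / (3 × (1.44 × 10¹¹) × 0.000508) = 0.01271 m = 12.71 mm
  Case 3: delta = (1030 × 3.19^3) / (3 × (1.98 × 10¹¹) × 0.00086) = 6.545 × 10⁻⁵ m = 0.06545 mm
Ordering: 15.37 mm (case 1) > 12.71 mm (case 2) > 0.06545 mm (case 3)
Final answer: 1, 2, 3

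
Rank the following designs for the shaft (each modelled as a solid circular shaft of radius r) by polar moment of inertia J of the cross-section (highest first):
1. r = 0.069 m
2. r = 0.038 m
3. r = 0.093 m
Model: a solid circular shaft of radius r, so J = (π·r^4) / 2 (SI units).
  Case 1: J = (π × 0.069^4) / 2 = 3.561 × 10⁻⁵ m⁴
  Case 2: J = (π × 0.038^4) / 2 = 3.275 × 10⁻⁶ m⁴
  Case 3: J = (π × 0.093^4) / 2 = 0.0001175 m⁴
Ordering: 0.0001175 m⁴ (case 3) > 3.561 × 10⁻⁵ m⁴ (case 1) > 3.275 × 10⁻⁶ m⁴ (case 2)
Final answer: 3, 1, 2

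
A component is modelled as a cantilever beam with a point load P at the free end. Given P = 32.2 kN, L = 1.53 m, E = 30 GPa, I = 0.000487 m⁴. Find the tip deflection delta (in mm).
Model: a cantilever beam with a point load P at the free end, so delta = (P·L^3) / (3·E·I).
Convert to SI units:
  P = 32.2 kN = 32200 N
  E = 30 GPa = 3 × 10¹⁰ Pa
Substitute:
  delta = (32200 × 1.53^3) / (3 × (3 × 10¹⁰) × 0.000487)
  delta = 0.002631 m
Convert: delta = 0.002631 m = 2.631 mm
Final answer: delta = 2.631 mm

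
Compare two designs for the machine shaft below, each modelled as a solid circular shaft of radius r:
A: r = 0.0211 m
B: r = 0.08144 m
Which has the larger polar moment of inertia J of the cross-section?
Model: a solid circular shaft of radius r, so J = (π·r^4) / 2 (SI units).
  A: J = (π × 0.0211^4) / 2 = 3.114 × 10⁻⁷ m⁴
  B: J = (π × 0.08144^4) / 2 = 6.91 × 10⁻⁵ m⁴
6.91 × 10⁻⁵ m⁴ > 3.114 × 10⁻⁷ m⁴, so B is larger.
Final answer: B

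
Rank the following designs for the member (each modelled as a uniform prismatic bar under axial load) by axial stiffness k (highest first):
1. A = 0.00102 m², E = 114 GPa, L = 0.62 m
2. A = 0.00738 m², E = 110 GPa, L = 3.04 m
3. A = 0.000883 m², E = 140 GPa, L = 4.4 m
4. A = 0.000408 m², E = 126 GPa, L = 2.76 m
Model: a uniform prismatic bar under axial load, so k = (A·E) / L (SI units).
  Case 1: k = (0.00102 × (1.14 × 10¹¹)) / 0.62 = 1.875 × 10⁸ N/m = 187.5 MN/m
  Case 2: k = (0.00738 × (1.1 × 10¹¹)) / 3.04 = 2.67 × 10⁸ N/m = 267 MN/m
  Case 3: k = (0.000883 × (1.4 × 10¹¹)) / 4.4 = 2.81 × 10⁷ N/m = 28.1 MN/m
  Case 4: k = (0.000408 × (1.26 × 10¹¹)) / 2.76 = 1.863 × 10⁷ N/m = 18.63 MN/m
Ordering: 267 MN/m (case 2) > 187.5 MN/m (case 1) > 28.1 MN/m (case 3) > 18.63 MN/m (case 4)
Final answer: 2, 1, 3, 4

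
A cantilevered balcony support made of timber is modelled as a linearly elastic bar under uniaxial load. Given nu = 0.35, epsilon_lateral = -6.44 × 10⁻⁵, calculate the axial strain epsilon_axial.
Model: a linearly elastic bar under uniaxial load, so epsilon_lateral = -nu·epsilon_axial.
Solve for epsilon_axial: epsilon_axial = -epsilon_lateral / nu.
Substitute:
  epsilon_axial = -(-6.44 × 10⁻⁵) / 0.35
  epsilon_axial = 0.000184
Final answer: epsilon_axial = 0.000184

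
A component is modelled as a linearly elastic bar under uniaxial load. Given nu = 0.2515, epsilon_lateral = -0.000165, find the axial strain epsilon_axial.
Model: a linearly elastic bar under uniaxial load, so epsilon_lateral = -nu·epsilon_axial.
Solve for epsilon_axial: epsilon_axial = -epsilon_lateral / nu.
Substitute:
  epsilon_axial = -(-0.000165) / 0.2515
  epsilon_axial = 0.0006561
Final answer: epsilon_axial = 0.0006561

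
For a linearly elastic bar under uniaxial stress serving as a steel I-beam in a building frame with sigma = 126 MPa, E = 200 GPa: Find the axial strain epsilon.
Model: a linearly elastic bar under uniaxial stress, so epsilon = sigma / E.
Convert to SI units:
  sigma = 126 MPa = 1.26 × 10⁸ Pa
  E = 200 GPa = 2 × 10¹¹ Pa
Substitute:
  epsilon = (1.26 × 10⁸) / (2 × 10¹¹)
  epsilon = 0.00063
Final answer: epsilon = 0.00063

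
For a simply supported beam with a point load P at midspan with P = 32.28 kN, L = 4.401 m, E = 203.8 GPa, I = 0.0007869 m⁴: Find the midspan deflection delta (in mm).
Model: a simply supported beam with a point load P at midspan, so delta = (P·L^3) / (48·E·I).
Convert to SI units:
  P = 32.28 kN = 32280 N
  E = 203.8 GPa = 2.038 × 10¹¹ Pa
Substitute:
  delta = (32280 × 4.401^3) / (48 × (2.038 × 10¹¹) × 0.0007869)
  delta = 0.0003575 m
Convert: delta = 0.0003575 m = 0.3575 mm
Final answer: delta = 0.3575 mm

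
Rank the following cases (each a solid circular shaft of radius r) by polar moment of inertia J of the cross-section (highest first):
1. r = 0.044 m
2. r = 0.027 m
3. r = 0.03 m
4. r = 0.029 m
Model: a solid circular shaft of radius r, so J = (π·r^4) / 2 (SI units).
  Case 1: J = (π × 0.044^4) / 2 = 5.887 × 10⁻⁶ m⁴
  Case 2: J = (π × 0.027^4) / 2 = 8.348 × 10⁻⁷ m⁴
  Case 3: J = (π × 0.03^4) / 2 = 1.272 × 10⁻⁶ m⁴
  Case 4: J = (π × 0.029^4) / 2 = 1.111 × 10⁻⁶ m⁴
Ordering: 5.887 × 10⁻⁶ m⁴ (case 1) > 1.272 × 10⁻⁶ m⁴ (case 3) > 1.111 × 10⁻⁶ m⁴ (case 4) > 8.348 × 10⁻⁷ m⁴ (case 2)
Final answer: 1, 3, 4, 2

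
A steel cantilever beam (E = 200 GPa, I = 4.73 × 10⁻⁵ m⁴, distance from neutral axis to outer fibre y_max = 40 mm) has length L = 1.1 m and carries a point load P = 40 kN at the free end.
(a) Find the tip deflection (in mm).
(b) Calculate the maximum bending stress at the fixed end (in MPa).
(a) Tip deflection of a cantilever with an end point load: δ = P·L^3 / (3·E·I). Convert P = 40 kN = 40000 N, E = 200 GPa = 2 × 10¹¹ Pa.
  δ = (40000 × 1.1^3) / (3 × (2 × 10¹¹) × (4.73 × 10⁻⁵)) = 0.001876 m = 1.876 mm
(b) Maximum bending moment at the fixed end: M = P·L = 40000 × 1.1 = 44000 N·m. Convert y_max = 40 mm = 0.04 m.
  σ = M·y_max / I = (44000 × 0.04) / (4.73 × 10⁻⁵) = 3.721 × 10⁷ Pa = 37.21 MPa
Final answer: (a) δ = 1.876 mm, (b) σ = 37.21 MPa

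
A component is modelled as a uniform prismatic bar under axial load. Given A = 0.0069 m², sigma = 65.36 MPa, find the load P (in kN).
Model: a uniform prismatic bar under axial load, so sigma = P / A.
Solve for P: P = sigma·A.
Convert to SI units:
  sigma = 65.36 MPa = 6.536 × 10⁷ Pa
Substitute:
  P = (6.536 × 10⁷) × 0.0069
  P = 451000 N
Convert: P = 451000 N = 451 kN
Final answer: P = 451 kN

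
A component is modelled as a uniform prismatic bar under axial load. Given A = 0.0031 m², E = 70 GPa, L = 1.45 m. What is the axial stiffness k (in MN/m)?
Model: a uniform prismatic bar under axial load, so k = (A·E) / L.
Convert to SI units:
  E = 70 GPa = 7 × 10¹⁰ Pa
Substitute:
  k = (0.0031 × (7 × 10¹⁰)) / 1.45
  k = 1.497 × 10⁸ N/m
Convert: k = 1.497 × 10⁸ N/m = 149.7 MN/m
Final answer: k = 149.7 MN/m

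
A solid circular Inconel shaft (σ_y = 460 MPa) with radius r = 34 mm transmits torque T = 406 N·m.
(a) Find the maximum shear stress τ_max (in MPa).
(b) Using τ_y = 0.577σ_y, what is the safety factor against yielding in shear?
(a) For a solid circular shaft, τ_max = T·r/J with J = π·r^4/2, i.e. τ_max = 2·T / (π·r^3). Convert r = 34 mm = 0.034 m.
  τ_max = (2 × 406) / (π × 0.034^3) = 6.576 × 10⁶ Pa = 6.576 MPa
(b) τ_y = 0.577 × 460 = 265.42 MPa
  SF = τ_y/τ_max = 265.42 / 6.576 = 40.36
Final answer: (a) τ_max = 6.576 MPa, (b) SF = 40.36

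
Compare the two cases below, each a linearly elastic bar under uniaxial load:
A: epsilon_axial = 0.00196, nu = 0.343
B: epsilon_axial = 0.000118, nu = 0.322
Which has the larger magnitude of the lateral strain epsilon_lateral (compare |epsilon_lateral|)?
Model: a linearly elastic bar under uniaxial load, so epsilon_lateral = -nu·epsilon_axial (SI units).
  A: epsilon_lateral = -(0.343 × 0.00196) = -0.0006723
  B: epsilon_lateral = -(0.322 × 0.000118) = -3.8 × 10⁻⁵
|epsilon_lateral|: A = 0.0006723, B = 3.8 × 10⁻⁵, so A is larger in magnitude.
Final answer: A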